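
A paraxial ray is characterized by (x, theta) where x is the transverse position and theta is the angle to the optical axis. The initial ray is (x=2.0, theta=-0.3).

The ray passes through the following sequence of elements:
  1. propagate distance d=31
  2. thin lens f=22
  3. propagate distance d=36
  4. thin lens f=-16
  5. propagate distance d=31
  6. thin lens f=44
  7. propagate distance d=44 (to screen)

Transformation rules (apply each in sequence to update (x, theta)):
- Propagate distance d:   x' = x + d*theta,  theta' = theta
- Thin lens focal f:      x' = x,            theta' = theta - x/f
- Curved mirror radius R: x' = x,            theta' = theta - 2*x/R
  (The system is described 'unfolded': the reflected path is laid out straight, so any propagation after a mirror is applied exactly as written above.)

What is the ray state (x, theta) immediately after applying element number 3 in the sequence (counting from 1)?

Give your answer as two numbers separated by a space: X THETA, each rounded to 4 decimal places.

Answer: -6.1545 0.0318

Derivation:
Initial: x=2.0000 theta=-0.3000
After 1 (propagate distance d=31): x=-7.3000 theta=-0.3000
After 2 (thin lens f=22): x=-7.3000 theta=7/220 (≈0.0318)
After 3 (propagate distance d=36): x=-677/110 (≈-6.1545) theta=7/220 (≈0.0318)
Rounded to 4 decimal places: x = -6.1545, theta = 0.0318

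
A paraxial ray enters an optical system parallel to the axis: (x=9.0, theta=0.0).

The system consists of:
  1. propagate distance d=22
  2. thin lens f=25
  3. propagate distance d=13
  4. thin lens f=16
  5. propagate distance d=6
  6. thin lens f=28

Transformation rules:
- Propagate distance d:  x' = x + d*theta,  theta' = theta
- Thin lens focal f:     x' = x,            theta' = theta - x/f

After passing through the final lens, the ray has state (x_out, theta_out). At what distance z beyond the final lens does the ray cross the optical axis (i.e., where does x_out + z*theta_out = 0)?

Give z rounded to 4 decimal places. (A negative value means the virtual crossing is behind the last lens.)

Answer: 0.8317

Derivation:
Initial: x=9.0000 theta=0.0000
After 1 (propagate distance d=22): x=9.0000 theta=0.0000
After 2 (thin lens f=25): x=9.0000 theta=-0.3600
After 3 (propagate distance d=13): x=4.3200 theta=-0.3600
After 4 (thin lens f=16): x=4.3200 theta=-0.6300
After 5 (propagate distance d=6): x=0.5400 theta=-0.6300
After 6 (thin lens f=28): x=0.5400 theta=-909/1400 (≈-0.6493)
z_focus = -x_out/theta_out = -(0.5400)/(-909/1400) = 84/101 ≈ 0.8317
Rounded to 4 decimal places: z = 0.8317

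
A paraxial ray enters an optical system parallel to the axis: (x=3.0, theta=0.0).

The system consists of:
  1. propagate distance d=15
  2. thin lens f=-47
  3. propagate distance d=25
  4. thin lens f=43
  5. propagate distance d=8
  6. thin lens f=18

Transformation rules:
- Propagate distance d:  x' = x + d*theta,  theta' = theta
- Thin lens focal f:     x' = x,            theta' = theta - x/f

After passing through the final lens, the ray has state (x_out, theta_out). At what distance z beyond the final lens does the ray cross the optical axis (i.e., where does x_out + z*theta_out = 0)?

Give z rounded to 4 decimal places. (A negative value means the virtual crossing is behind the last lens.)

Answer: 15.2250

Derivation:
Initial: x=3.0000 theta=0.0000
After 1 (propagate distance d=15): x=3.0000 theta=0.0000
After 2 (thin lens f=-47): x=3.0000 theta=3/47 (≈0.0638)
After 3 (propagate distance d=25): x=216/47 (≈4.5957) theta=3/47 (≈0.0638)
After 4 (thin lens f=43): x=216/47 (≈4.5957) theta=-87/2021 (≈-0.0430)
After 5 (propagate distance d=8): x=8592/2021 (≈4.2514) theta=-87/2021 (≈-0.0430)
After 6 (thin lens f=18): x=8592/2021 (≈4.2514) theta=-1693/6063 (≈-0.2792)
z_focus = -x_out/theta_out = -(8592/2021)/(-1693/6063) = 25776/1693 ≈ 15.2250
Rounded to 4 decimal places: z = 15.2250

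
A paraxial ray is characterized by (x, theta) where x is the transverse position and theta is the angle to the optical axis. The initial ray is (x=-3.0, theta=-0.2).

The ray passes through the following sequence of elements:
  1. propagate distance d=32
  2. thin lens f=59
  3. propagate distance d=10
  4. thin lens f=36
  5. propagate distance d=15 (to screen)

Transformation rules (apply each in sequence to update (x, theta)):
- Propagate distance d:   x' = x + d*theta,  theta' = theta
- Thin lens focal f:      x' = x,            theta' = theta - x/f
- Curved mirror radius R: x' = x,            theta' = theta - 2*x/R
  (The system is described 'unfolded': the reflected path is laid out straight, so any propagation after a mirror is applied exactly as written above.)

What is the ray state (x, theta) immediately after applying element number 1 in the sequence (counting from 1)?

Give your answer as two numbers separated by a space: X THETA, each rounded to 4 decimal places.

Answer: -9.4000 -0.2000

Derivation:
Initial: x=-3.0000 theta=-0.2000
After 1 (propagate distance d=32): x=-9.4000 theta=-0.2000
Rounded to 4 decimal places: x = -9.4000, theta = -0.2000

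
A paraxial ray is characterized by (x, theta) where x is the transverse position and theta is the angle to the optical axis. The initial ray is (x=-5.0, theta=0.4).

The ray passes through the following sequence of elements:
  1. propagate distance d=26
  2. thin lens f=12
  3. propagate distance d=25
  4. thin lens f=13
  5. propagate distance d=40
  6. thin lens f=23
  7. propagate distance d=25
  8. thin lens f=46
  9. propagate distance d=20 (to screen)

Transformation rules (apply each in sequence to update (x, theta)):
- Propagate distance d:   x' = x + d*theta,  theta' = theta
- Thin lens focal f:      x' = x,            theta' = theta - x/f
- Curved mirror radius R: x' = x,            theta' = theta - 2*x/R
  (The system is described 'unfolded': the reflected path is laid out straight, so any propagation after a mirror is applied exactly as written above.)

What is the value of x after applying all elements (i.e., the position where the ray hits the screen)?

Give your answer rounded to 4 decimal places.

Initial: x=-5.0000 theta=0.4000
After 1 (propagate distance d=26): x=5.4000 theta=0.4000
After 2 (thin lens f=12): x=5.4000 theta=-0.0500
After 3 (propagate distance d=25): x=4.1500 theta=-0.0500
After 4 (thin lens f=13): x=4.1500 theta=-24/65 (≈-0.3692)
After 5 (propagate distance d=40): x=-2761/260 (≈-10.6192) theta=-24/65 (≈-0.3692)
After 6 (thin lens f=23): x=-2761/260 (≈-10.6192) theta=553/5980 (≈0.0925)
After 7 (propagate distance d=25): x=-24839/2990 (≈-8.3074) theta=553/5980 (≈0.0925)
After 8 (thin lens f=46): x=-24839/2990 (≈-8.3074) theta=18779/68770 (≈0.2731)
After 9 (propagate distance d=20 (to screen)): x=-195717/68770 (≈-2.8460) theta=18779/68770 (≈0.2731)
Rounded to 4 decimal places: x = -2.8460

Answer: -2.8460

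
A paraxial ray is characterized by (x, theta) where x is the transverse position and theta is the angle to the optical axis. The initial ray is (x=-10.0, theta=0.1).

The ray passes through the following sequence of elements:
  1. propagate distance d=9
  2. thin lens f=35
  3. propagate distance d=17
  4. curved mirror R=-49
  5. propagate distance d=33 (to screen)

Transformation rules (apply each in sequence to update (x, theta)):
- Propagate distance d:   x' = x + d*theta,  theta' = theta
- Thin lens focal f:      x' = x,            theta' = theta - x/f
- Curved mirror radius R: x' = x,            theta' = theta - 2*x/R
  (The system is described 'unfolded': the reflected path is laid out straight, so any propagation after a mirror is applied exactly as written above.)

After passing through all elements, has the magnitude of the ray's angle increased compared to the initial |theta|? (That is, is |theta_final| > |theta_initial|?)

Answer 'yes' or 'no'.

Initial: x=-10.0000 theta=0.1000
After 1 (propagate distance d=9): x=-9.1000 theta=0.1000
After 2 (thin lens f=35): x=-9.1000 theta=0.3600
After 3 (propagate distance d=17): x=-2.9800 theta=0.3600
After 4 (curved mirror R=-49): x=-2.9800 theta=292/1225 (≈0.2384)
After 5 (propagate distance d=33 (to screen)): x=11971/2450 (≈4.8861) theta=292/1225 (≈0.2384)
|theta_initial|=0.1000 |theta_final|=292/1225 (≈0.2384) -> increased

Answer: yes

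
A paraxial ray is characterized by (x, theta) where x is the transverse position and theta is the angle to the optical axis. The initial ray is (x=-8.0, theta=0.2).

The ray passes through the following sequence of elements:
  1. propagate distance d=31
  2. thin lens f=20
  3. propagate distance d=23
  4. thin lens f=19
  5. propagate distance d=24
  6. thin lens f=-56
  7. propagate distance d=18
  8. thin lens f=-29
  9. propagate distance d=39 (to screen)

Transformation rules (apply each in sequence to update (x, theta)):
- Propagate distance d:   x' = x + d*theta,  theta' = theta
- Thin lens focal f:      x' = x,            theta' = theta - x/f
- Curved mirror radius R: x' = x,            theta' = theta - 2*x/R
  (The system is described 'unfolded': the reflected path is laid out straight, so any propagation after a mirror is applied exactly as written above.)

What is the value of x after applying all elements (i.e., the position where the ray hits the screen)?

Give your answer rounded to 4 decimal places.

Initial: x=-8.0000 theta=0.2000
After 1 (propagate distance d=31): x=-1.8000 theta=0.2000
After 2 (thin lens f=20): x=-1.8000 theta=0.2900
After 3 (propagate distance d=23): x=4.8700 theta=0.2900
After 4 (thin lens f=19): x=4.8700 theta=16/475 (≈0.0337)
After 5 (propagate distance d=24): x=10789/1900 (≈5.6784) theta=16/475 (≈0.0337)
After 6 (thin lens f=-56): x=10789/1900 (≈5.6784) theta=14373/106400 (≈0.1351)
After 7 (propagate distance d=18): x=431449/53200 (≈8.1099) theta=14373/106400 (≈0.1351)
After 8 (thin lens f=-29): x=431449/53200 (≈8.1099) theta=255943/617120 (≈0.4147)
After 9 (propagate distance d=39 (to screen)): x=74932927/3085600 (≈24.2847) theta=255943/617120 (≈0.4147)
Rounded to 4 decimal places: x = 24.2847

Answer: 24.2847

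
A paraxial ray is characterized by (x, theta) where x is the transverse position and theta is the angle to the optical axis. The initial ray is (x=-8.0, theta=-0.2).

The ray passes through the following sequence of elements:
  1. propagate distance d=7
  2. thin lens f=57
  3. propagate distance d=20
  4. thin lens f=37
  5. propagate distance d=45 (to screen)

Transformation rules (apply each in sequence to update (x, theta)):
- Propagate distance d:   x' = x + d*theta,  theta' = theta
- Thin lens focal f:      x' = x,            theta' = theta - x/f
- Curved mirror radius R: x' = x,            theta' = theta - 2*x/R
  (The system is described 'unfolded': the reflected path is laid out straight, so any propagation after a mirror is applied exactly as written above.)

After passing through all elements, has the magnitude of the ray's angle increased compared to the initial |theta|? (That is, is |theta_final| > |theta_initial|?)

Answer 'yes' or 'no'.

Initial: x=-8.0000 theta=-0.2000
After 1 (propagate distance d=7): x=-9.4000 theta=-0.2000
After 2 (thin lens f=57): x=-9.4000 theta=-2/57 (≈-0.0351)
After 3 (propagate distance d=20): x=-2879/285 (≈-10.1018) theta=-2/57 (≈-0.0351)
After 4 (thin lens f=37): x=-2879/285 (≈-10.1018) theta=2509/10545 (≈0.2379)
After 5 (propagate distance d=45 (to screen)): x=6382/10545 (≈0.6052) theta=2509/10545 (≈0.2379)
|theta_initial|=0.2000 |theta_final|=2509/10545 (≈0.2379) -> increased

Answer: yes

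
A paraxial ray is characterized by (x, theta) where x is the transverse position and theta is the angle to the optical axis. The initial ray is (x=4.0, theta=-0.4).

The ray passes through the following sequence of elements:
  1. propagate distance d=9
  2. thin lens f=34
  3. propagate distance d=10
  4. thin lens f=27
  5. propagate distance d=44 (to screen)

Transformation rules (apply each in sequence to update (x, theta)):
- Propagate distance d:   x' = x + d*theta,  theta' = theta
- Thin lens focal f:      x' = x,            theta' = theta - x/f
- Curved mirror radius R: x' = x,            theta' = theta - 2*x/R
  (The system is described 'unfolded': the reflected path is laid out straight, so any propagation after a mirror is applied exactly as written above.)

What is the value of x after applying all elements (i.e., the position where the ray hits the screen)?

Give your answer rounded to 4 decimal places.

Answer: -15.7769

Derivation:
Initial: x=4.0000 theta=-0.4000
After 1 (propagate distance d=9): x=0.4000 theta=-0.4000
After 2 (thin lens f=34): x=0.4000 theta=-7/17 (≈-0.4118)
After 3 (propagate distance d=10): x=-316/85 (≈-3.7176) theta=-7/17 (≈-0.4118)
After 4 (thin lens f=27): x=-316/85 (≈-3.7176) theta=-37/135 (≈-0.2741)
After 5 (propagate distance d=44 (to screen)): x=-36208/2295 (≈-15.7769) theta=-37/135 (≈-0.2741)
Rounded to 4 decimal places: x = -15.7769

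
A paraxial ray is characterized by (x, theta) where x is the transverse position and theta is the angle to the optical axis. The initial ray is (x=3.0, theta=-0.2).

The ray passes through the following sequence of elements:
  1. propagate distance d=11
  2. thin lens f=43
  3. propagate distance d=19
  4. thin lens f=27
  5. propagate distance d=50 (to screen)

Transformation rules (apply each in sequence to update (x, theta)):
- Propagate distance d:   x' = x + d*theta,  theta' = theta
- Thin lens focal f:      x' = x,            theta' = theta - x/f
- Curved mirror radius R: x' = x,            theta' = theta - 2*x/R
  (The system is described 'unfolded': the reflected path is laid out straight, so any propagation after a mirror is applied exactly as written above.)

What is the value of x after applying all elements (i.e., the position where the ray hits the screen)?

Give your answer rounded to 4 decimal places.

Initial: x=3.0000 theta=-0.2000
After 1 (propagate distance d=11): x=0.8000 theta=-0.2000
After 2 (thin lens f=43): x=0.8000 theta=-47/215 (≈-0.2186)
After 3 (propagate distance d=19): x=-721/215 (≈-3.3535) theta=-47/215 (≈-0.2186)
After 4 (thin lens f=27): x=-721/215 (≈-3.3535) theta=-548/5805 (≈-0.0944)
After 5 (propagate distance d=50 (to screen)): x=-46867/5805 (≈-8.0736) theta=-548/5805 (≈-0.0944)
Rounded to 4 decimal places: x = -8.0736

Answer: -8.0736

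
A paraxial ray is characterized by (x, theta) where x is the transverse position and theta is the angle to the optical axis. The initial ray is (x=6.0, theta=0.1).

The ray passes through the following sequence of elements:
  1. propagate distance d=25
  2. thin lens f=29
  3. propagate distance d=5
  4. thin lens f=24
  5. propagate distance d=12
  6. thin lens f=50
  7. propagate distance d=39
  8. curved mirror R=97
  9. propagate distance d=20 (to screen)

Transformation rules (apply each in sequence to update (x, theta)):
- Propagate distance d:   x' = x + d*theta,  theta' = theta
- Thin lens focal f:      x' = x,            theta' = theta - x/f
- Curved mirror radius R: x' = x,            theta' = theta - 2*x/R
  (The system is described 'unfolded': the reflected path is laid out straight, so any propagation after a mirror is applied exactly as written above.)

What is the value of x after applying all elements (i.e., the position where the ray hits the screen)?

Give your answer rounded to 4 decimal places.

Initial: x=6.0000 theta=0.1000
After 1 (propagate distance d=25): x=8.5000 theta=0.1000
After 2 (thin lens f=29): x=8.5000 theta=-28/145 (≈-0.1931)
After 3 (propagate distance d=5): x=437/58 (≈7.5345) theta=-28/145 (≈-0.1931)
After 4 (thin lens f=24): x=437/58 (≈7.5345) theta=-3529/6960 (≈-0.5070)
After 5 (propagate distance d=12): x=1.4500 theta=-3529/6960 (≈-0.5070)
After 6 (thin lens f=50): x=1.4500 theta=-93271/174000 (≈-0.5360)
After 7 (propagate distance d=39): x=-1128423/58000 (≈-19.4556) theta=-93271/174000 (≈-0.5360)
After 8 (curved mirror R=97): x=-1128423/58000 (≈-19.4556) theta=-2276749/16878000 (≈-0.1349)
After 9 (propagate distance d=20 (to screen)): x=-373906073/16878000 (≈-22.1535) theta=-2276749/16878000 (≈-0.1349)
Rounded to 4 decimal places: x = -22.1535

Answer: -22.1535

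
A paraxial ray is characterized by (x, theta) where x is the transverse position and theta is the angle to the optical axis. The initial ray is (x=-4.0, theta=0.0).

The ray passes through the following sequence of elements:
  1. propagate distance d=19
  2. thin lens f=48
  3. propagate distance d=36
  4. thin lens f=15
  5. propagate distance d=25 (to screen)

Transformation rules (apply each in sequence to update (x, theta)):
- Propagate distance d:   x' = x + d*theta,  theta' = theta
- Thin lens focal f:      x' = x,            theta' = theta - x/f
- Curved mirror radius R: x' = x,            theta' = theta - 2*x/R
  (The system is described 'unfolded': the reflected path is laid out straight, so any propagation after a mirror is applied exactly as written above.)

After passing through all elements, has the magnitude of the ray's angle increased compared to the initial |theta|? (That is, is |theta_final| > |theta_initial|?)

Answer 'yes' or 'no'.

Initial: x=-4.0000 theta=0.0000
After 1 (propagate distance d=19): x=-4.0000 theta=0.0000
After 2 (thin lens f=48): x=-4.0000 theta=1/12 (≈0.0833)
After 3 (propagate distance d=36): x=-1.0000 theta=1/12 (≈0.0833)
After 4 (thin lens f=15): x=-1.0000 theta=0.1500
After 5 (propagate distance d=25 (to screen)): x=2.7500 theta=0.1500
|theta_initial|=0.0000 |theta_final|=0.1500 -> increased

Answer: yes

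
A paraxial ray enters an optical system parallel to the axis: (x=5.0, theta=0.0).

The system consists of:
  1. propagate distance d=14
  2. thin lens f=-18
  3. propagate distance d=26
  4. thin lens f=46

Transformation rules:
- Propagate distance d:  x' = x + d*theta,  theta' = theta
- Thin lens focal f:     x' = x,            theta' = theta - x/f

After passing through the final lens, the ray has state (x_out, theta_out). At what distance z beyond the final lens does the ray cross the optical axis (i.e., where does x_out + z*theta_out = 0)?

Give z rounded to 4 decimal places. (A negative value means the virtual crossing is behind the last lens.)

Answer: -1012.0000

Derivation:
Initial: x=5.0000 theta=0.0000
After 1 (propagate distance d=14): x=5.0000 theta=0.0000
After 2 (thin lens f=-18): x=5.0000 theta=5/18 (≈0.2778)
After 3 (propagate distance d=26): x=110/9 (≈12.2222) theta=5/18 (≈0.2778)
After 4 (thin lens f=46): x=110/9 (≈12.2222) theta=5/414 (≈0.0121)
z_focus = -x_out/theta_out = -(110/9)/(5/414) = -1012.0000
Rounded to 4 decimal places: z = -1012.0000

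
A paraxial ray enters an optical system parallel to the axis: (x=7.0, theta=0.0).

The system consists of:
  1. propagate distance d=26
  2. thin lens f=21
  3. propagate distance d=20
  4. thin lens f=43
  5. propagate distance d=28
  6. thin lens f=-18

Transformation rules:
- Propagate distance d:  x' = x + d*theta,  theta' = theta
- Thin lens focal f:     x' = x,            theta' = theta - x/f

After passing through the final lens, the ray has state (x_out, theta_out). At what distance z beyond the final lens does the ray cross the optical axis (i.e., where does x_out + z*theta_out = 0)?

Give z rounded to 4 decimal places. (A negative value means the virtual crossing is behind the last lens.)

Initial: x=7.0000 theta=0.0000
After 1 (propagate distance d=26): x=7.0000 theta=0.0000
After 2 (thin lens f=21): x=7.0000 theta=-1/3 (≈-0.3333)
After 3 (propagate distance d=20): x=1/3 (≈0.3333) theta=-1/3 (≈-0.3333)
After 4 (thin lens f=43): x=1/3 (≈0.3333) theta=-44/129 (≈-0.3411)
After 5 (propagate distance d=28): x=-1189/129 (≈-9.2171) theta=-44/129 (≈-0.3411)
After 6 (thin lens f=-18): x=-1189/129 (≈-9.2171) theta=-1981/2322 (≈-0.8531)
z_focus = -x_out/theta_out = -(-1189/129)/(-1981/2322) = -21402/1981 ≈ -10.8036
Rounded to 4 decimal places: z = -10.8036

Answer: -10.8036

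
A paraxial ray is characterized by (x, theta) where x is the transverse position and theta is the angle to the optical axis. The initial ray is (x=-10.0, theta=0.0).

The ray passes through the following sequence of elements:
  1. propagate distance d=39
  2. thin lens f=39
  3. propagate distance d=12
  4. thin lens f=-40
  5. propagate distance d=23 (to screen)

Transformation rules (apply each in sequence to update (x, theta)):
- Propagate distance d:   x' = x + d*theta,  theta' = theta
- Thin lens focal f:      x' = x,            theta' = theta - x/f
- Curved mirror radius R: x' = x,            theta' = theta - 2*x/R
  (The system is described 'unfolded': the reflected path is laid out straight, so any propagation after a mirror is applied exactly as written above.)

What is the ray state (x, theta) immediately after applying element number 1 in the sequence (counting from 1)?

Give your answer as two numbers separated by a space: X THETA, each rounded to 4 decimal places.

Initial: x=-10.0000 theta=0.0000
After 1 (propagate distance d=39): x=-10.0000 theta=0.0000
Rounded to 4 decimal places: x = -10.0000, theta = 0.0000

Answer: -10.0000 0.0000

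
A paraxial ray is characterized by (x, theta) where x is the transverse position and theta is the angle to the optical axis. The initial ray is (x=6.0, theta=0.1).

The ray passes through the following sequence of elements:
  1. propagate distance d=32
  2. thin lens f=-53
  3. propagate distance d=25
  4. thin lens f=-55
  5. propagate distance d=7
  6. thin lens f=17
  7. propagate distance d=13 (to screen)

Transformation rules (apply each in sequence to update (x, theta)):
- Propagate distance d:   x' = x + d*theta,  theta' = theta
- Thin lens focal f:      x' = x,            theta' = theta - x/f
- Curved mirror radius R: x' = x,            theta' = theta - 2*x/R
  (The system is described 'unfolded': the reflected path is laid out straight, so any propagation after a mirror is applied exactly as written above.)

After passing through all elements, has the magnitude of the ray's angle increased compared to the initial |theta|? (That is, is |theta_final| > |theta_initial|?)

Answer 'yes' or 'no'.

Initial: x=6.0000 theta=0.1000
After 1 (propagate distance d=32): x=9.2000 theta=0.1000
After 2 (thin lens f=-53): x=9.2000 theta=29/106 (≈0.2736)
After 3 (propagate distance d=25): x=8501/530 (≈16.0396) theta=29/106 (≈0.2736)
After 4 (thin lens f=-55): x=8501/530 (≈16.0396) theta=8238/14575 (≈0.5652)
After 5 (propagate distance d=7): x=582887/29150 (≈19.9961) theta=8238/14575 (≈0.5652)
After 6 (thin lens f=17): x=582887/29150 (≈19.9961) theta=-60559/99110 (≈-0.6110)
After 7 (propagate distance d=13 (to screen)): x=2986372/247775 (≈12.0528) theta=-60559/99110 (≈-0.6110)
|theta_initial|=0.1000 |theta_final|=60559/99110 (≈0.6110) -> increased

Answer: yes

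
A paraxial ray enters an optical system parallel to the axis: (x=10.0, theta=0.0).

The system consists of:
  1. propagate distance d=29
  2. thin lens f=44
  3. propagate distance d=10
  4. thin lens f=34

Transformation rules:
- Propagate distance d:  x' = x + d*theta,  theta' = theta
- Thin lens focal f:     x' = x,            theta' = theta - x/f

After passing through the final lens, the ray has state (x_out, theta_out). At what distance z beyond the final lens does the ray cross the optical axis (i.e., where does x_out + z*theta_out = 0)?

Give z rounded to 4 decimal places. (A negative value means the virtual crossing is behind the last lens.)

Initial: x=10.0000 theta=0.0000
After 1 (propagate distance d=29): x=10.0000 theta=0.0000
After 2 (thin lens f=44): x=10.0000 theta=-5/22 (≈-0.2273)
After 3 (propagate distance d=10): x=85/11 (≈7.7273) theta=-5/22 (≈-0.2273)
After 4 (thin lens f=34): x=85/11 (≈7.7273) theta=-5/11 (≈-0.4545)
z_focus = -x_out/theta_out = -(85/11)/(-5/11) = 17.0000
Rounded to 4 decimal places: z = 17.0000

Answer: 17.0000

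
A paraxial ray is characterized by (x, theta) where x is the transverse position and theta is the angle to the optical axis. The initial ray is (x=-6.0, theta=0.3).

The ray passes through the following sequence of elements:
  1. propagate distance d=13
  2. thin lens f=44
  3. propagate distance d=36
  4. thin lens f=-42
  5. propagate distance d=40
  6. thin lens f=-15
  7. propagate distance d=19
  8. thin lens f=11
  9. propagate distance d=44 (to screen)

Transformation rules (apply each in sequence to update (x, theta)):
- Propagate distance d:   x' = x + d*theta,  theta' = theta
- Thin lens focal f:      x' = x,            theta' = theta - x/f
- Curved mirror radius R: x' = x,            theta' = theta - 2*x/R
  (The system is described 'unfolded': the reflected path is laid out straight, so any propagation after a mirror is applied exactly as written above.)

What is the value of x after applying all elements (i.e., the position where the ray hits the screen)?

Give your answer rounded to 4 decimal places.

Answer: -140.1760

Derivation:
Initial: x=-6.0000 theta=0.3000
After 1 (propagate distance d=13): x=-2.1000 theta=0.3000
After 2 (thin lens f=44): x=-2.1000 theta=153/440 (≈0.3477)
After 3 (propagate distance d=36): x=573/55 (≈10.4182) theta=153/440 (≈0.3477)
After 4 (thin lens f=-42): x=573/55 (≈10.4182) theta=367/616 (≈0.5958)
After 5 (propagate distance d=40): x=13186/385 (≈34.2494) theta=367/616 (≈0.5958)
After 6 (thin lens f=-15): x=13186/385 (≈34.2494) theta=133013/46200 (≈2.8791)
After 7 (propagate distance d=19): x=53371/600 (≈88.9517) theta=133013/46200 (≈2.8791)
After 8 (thin lens f=11): x=53371/600 (≈88.9517) theta=-30073/5775 (≈-5.2074)
After 9 (propagate distance d=44 (to screen)): x=-588739/4200 (≈-140.1760) theta=-30073/5775 (≈-5.2074)
Rounded to 4 decimal places: x = -140.1760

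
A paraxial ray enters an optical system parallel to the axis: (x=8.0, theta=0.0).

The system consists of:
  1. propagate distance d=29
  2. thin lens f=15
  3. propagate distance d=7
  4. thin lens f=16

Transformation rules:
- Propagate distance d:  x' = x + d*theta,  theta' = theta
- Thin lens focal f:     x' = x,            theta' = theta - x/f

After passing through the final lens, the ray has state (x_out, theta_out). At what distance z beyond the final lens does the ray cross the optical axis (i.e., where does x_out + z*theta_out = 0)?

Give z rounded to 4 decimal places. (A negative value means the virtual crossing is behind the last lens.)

Answer: 5.3333

Derivation:
Initial: x=8.0000 theta=0.0000
After 1 (propagate distance d=29): x=8.0000 theta=0.0000
After 2 (thin lens f=15): x=8.0000 theta=-8/15 (≈-0.5333)
After 3 (propagate distance d=7): x=64/15 (≈4.2667) theta=-8/15 (≈-0.5333)
After 4 (thin lens f=16): x=64/15 (≈4.2667) theta=-0.8000
z_focus = -x_out/theta_out = -(64/15)/(-0.8000) = 16/3 ≈ 5.3333
Rounded to 4 decimal places: z = 5.3333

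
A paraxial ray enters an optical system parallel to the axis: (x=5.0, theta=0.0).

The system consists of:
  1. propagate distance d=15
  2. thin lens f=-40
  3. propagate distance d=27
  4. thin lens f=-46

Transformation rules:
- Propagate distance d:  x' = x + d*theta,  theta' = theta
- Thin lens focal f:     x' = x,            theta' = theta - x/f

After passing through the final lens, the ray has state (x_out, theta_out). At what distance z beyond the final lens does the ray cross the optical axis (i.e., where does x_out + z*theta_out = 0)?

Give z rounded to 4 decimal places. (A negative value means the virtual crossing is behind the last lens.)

Initial: x=5.0000 theta=0.0000
After 1 (propagate distance d=15): x=5.0000 theta=0.0000
After 2 (thin lens f=-40): x=5.0000 theta=0.1250
After 3 (propagate distance d=27): x=8.3750 theta=0.1250
After 4 (thin lens f=-46): x=8.3750 theta=113/368 (≈0.3071)
z_focus = -x_out/theta_out = -(8.3750)/(113/368) = -3082/113 ≈ -27.2743
Rounded to 4 decimal places: z = -27.2743

Answer: -27.2743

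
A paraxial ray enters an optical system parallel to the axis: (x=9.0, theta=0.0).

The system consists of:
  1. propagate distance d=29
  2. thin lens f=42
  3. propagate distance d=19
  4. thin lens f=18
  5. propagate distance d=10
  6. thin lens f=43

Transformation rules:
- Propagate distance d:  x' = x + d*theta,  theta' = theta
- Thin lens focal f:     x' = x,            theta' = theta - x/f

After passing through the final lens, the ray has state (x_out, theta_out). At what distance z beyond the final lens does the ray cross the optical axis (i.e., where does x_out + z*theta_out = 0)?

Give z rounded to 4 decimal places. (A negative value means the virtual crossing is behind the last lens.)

Answer: 0.0973

Derivation:
Initial: x=9.0000 theta=0.0000
After 1 (propagate distance d=29): x=9.0000 theta=0.0000
After 2 (thin lens f=42): x=9.0000 theta=-3/14 (≈-0.2143)
After 3 (propagate distance d=19): x=69/14 (≈4.9286) theta=-3/14 (≈-0.2143)
After 4 (thin lens f=18): x=69/14 (≈4.9286) theta=-41/84 (≈-0.4881)
After 5 (propagate distance d=10): x=1/21 (≈0.0476) theta=-41/84 (≈-0.4881)
After 6 (thin lens f=43): x=1/21 (≈0.0476) theta=-589/1204 (≈-0.4892)
z_focus = -x_out/theta_out = -(1/21)/(-589/1204) = 172/1767 ≈ 0.0973
Rounded to 4 decimal places: z = 0.0973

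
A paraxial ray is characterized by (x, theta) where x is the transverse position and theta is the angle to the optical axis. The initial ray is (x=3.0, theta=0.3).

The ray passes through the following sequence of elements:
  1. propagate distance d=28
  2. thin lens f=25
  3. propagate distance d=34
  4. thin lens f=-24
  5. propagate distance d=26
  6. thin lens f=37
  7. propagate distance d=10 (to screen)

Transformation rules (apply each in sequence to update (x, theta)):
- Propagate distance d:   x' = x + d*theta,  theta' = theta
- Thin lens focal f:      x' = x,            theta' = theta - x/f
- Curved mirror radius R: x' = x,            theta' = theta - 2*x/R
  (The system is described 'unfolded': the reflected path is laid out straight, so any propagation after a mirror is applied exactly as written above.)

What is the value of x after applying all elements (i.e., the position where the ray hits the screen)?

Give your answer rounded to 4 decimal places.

Answer: 7.2878

Derivation:
Initial: x=3.0000 theta=0.3000
After 1 (propagate distance d=28): x=11.4000 theta=0.3000
After 2 (thin lens f=25): x=11.4000 theta=-0.1560
After 3 (propagate distance d=34): x=6.0960 theta=-0.1560
After 4 (thin lens f=-24): x=6.0960 theta=0.0980
After 5 (propagate distance d=26): x=8.6440 theta=0.0980
After 6 (thin lens f=37): x=8.6440 theta=-2509/18500 (≈-0.1356)
After 7 (propagate distance d=10 (to screen)): x=33706/4625 (≈7.2878) theta=-2509/18500 (≈-0.1356)
Rounded to 4 decimal places: x = 7.2878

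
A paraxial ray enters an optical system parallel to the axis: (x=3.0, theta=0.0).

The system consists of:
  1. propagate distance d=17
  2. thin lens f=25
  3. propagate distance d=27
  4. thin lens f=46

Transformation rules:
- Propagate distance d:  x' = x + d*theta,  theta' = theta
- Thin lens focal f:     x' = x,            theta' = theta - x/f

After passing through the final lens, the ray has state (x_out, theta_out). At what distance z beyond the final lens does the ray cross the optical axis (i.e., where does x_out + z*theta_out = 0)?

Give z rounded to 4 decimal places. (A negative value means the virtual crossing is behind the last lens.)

Answer: -2.0909

Derivation:
Initial: x=3.0000 theta=0.0000
After 1 (propagate distance d=17): x=3.0000 theta=0.0000
After 2 (thin lens f=25): x=3.0000 theta=-0.1200
After 3 (propagate distance d=27): x=-0.2400 theta=-0.1200
After 4 (thin lens f=46): x=-0.2400 theta=-66/575 (≈-0.1148)
z_focus = -x_out/theta_out = -(-0.2400)/(-66/575) = -23/11 ≈ -2.0909
Rounded to 4 decimal places: z = -2.0909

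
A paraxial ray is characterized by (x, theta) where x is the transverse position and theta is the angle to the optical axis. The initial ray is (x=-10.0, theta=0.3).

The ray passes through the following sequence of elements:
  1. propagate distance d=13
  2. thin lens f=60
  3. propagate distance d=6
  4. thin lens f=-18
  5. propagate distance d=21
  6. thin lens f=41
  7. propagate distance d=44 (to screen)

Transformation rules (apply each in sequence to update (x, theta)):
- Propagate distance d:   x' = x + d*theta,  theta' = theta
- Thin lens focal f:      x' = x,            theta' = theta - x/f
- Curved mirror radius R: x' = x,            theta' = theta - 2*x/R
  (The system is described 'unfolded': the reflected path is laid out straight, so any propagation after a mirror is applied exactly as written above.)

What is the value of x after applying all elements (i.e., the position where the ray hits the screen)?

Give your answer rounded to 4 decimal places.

Answer: 8.6211

Derivation:
Initial: x=-10.0000 theta=0.3000
After 1 (propagate distance d=13): x=-6.1000 theta=0.3000
After 2 (thin lens f=60): x=-6.1000 theta=241/600 (≈0.4017)
After 3 (propagate distance d=6): x=-3.6900 theta=241/600 (≈0.4017)
After 4 (thin lens f=-18): x=-3.6900 theta=59/300 (≈0.1967)
After 5 (propagate distance d=21): x=0.4400 theta=59/300 (≈0.1967)
After 6 (thin lens f=41): x=0.4400 theta=2287/12300 (≈0.1859)
After 7 (propagate distance d=44 (to screen)): x=5302/615 (≈8.6211) theta=2287/12300 (≈0.1859)
Rounded to 4 decimal places: x = 8.6211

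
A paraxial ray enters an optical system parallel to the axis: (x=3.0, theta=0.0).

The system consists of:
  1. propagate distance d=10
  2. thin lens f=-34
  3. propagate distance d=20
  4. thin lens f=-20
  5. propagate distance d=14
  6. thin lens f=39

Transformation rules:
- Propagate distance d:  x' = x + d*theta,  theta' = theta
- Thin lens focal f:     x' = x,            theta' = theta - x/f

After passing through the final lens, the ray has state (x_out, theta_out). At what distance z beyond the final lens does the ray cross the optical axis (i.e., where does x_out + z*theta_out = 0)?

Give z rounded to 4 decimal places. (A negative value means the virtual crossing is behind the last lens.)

Initial: x=3.0000 theta=0.0000
After 1 (propagate distance d=10): x=3.0000 theta=0.0000
After 2 (thin lens f=-34): x=3.0000 theta=3/34 (≈0.0882)
After 3 (propagate distance d=20): x=81/17 (≈4.7647) theta=3/34 (≈0.0882)
After 4 (thin lens f=-20): x=81/17 (≈4.7647) theta=111/340 (≈0.3265)
After 5 (propagate distance d=14): x=1587/170 (≈9.3353) theta=111/340 (≈0.3265)
After 6 (thin lens f=39): x=1587/170 (≈9.3353) theta=77/884 (≈0.0871)
z_focus = -x_out/theta_out = -(1587/170)/(77/884) = -41262/385 ≈ -107.1740
Rounded to 4 decimal places: z = -107.1740

Answer: -107.1740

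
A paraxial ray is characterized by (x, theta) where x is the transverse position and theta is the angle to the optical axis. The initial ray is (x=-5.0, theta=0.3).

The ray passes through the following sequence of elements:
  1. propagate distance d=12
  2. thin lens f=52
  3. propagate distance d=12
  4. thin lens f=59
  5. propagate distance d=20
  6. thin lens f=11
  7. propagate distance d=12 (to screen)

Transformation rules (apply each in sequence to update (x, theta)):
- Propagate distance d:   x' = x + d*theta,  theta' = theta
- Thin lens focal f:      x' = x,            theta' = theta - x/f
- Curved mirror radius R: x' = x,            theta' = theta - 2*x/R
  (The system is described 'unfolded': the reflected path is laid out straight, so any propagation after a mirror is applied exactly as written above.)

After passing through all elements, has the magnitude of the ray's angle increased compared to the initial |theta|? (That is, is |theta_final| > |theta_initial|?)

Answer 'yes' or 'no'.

Answer: yes

Derivation:
Initial: x=-5.0000 theta=0.3000
After 1 (propagate distance d=12): x=-1.4000 theta=0.3000
After 2 (thin lens f=52): x=-1.4000 theta=17/52 (≈0.3269)
After 3 (propagate distance d=12): x=164/65 (≈2.5231) theta=17/52 (≈0.3269)
After 4 (thin lens f=59): x=164/65 (≈2.5231) theta=4359/15340 (≈0.2842)
After 5 (propagate distance d=20): x=31471/3835 (≈8.2063) theta=4359/15340 (≈0.2842)
After 6 (thin lens f=11): x=31471/3835 (≈8.2063) theta=-109/236 (≈-0.4619)
After 7 (propagate distance d=12 (to screen)): x=10216/3835 (≈2.6639) theta=-109/236 (≈-0.4619)
|theta_initial|=0.3000 |theta_final|=109/236 (≈0.4619) -> increased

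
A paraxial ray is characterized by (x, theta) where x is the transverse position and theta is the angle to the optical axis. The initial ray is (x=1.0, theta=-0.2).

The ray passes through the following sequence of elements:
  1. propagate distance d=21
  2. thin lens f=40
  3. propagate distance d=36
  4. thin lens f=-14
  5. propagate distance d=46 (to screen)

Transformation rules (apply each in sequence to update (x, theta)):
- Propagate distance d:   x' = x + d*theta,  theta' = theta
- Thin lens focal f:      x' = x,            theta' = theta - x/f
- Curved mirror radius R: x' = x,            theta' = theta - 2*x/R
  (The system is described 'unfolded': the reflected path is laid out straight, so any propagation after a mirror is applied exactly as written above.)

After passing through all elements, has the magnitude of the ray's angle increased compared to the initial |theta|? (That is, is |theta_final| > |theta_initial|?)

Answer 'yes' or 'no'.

Initial: x=1.0000 theta=-0.2000
After 1 (propagate distance d=21): x=-3.2000 theta=-0.2000
After 2 (thin lens f=40): x=-3.2000 theta=-0.1200
After 3 (propagate distance d=36): x=-7.5200 theta=-0.1200
After 4 (thin lens f=-14): x=-7.5200 theta=-23/35 (≈-0.6571)
After 5 (propagate distance d=46 (to screen)): x=-6606/175 (≈-37.7486) theta=-23/35 (≈-0.6571)
|theta_initial|=0.2000 |theta_final|=23/35 (≈0.6571) -> increased

Answer: yes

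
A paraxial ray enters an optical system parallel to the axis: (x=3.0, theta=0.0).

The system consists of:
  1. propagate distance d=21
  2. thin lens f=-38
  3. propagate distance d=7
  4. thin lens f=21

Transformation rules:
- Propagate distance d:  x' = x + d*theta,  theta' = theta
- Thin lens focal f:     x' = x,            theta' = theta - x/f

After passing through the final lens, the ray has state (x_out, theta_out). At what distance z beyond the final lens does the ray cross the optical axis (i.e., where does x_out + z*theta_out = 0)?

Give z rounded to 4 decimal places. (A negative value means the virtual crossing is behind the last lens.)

Answer: 39.3750

Derivation:
Initial: x=3.0000 theta=0.0000
After 1 (propagate distance d=21): x=3.0000 theta=0.0000
After 2 (thin lens f=-38): x=3.0000 theta=3/38 (≈0.0789)
After 3 (propagate distance d=7): x=135/38 (≈3.5526) theta=3/38 (≈0.0789)
After 4 (thin lens f=21): x=135/38 (≈3.5526) theta=-12/133 (≈-0.0902)
z_focus = -x_out/theta_out = -(135/38)/(-12/133) = 39.3750
Rounded to 4 decimal places: z = 39.3750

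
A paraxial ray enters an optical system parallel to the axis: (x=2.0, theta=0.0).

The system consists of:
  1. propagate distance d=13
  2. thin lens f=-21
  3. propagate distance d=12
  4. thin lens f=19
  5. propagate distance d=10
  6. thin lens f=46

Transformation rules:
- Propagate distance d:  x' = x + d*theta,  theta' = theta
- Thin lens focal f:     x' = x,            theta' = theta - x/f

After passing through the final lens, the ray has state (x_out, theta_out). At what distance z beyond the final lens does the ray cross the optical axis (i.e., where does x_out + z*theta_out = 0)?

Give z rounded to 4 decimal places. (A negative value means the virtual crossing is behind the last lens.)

Initial: x=2.0000 theta=0.0000
After 1 (propagate distance d=13): x=2.0000 theta=0.0000
After 2 (thin lens f=-21): x=2.0000 theta=2/21 (≈0.0952)
After 3 (propagate distance d=12): x=22/7 (≈3.1429) theta=2/21 (≈0.0952)
After 4 (thin lens f=19): x=22/7 (≈3.1429) theta=-4/57 (≈-0.0702)
After 5 (propagate distance d=10): x=974/399 (≈2.4411) theta=-4/57 (≈-0.0702)
After 6 (thin lens f=46): x=974/399 (≈2.4411) theta=-377/3059 (≈-0.1232)
z_focus = -x_out/theta_out = -(974/399)/(-377/3059) = 22402/1131 ≈ 19.8073
Rounded to 4 decimal places: z = 19.8073

Answer: 19.8073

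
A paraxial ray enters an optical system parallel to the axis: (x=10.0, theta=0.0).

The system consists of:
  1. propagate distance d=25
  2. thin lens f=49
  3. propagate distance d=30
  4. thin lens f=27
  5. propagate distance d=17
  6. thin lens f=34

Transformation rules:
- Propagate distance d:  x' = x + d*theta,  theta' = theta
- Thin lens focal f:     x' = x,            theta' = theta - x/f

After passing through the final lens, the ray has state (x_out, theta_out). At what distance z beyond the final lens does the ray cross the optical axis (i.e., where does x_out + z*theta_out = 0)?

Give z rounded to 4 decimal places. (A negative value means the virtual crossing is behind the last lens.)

Answer: -7.0625

Derivation:
Initial: x=10.0000 theta=0.0000
After 1 (propagate distance d=25): x=10.0000 theta=0.0000
After 2 (thin lens f=49): x=10.0000 theta=-10/49 (≈-0.2041)
After 3 (propagate distance d=30): x=190/49 (≈3.8776) theta=-10/49 (≈-0.2041)
After 4 (thin lens f=27): x=190/49 (≈3.8776) theta=-460/1323 (≈-0.3477)
After 5 (propagate distance d=17): x=-2690/1323 (≈-2.0333) theta=-460/1323 (≈-0.3477)
After 6 (thin lens f=34): x=-2690/1323 (≈-2.0333) theta=-925/3213 (≈-0.2879)
z_focus = -x_out/theta_out = -(-2690/1323)/(-925/3213) = -9146/1295 ≈ -7.0625
Rounded to 4 decimal places: z = -7.0625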